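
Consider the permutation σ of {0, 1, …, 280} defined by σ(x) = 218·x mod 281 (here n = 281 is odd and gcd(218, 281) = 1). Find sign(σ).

+1

Orbit of 123 under x↦218x: [123, 119, 90, 231, 59, 217, 98]… (length divides ord_281(218)).
Cycle lengths of π_218 on ℤ/281ℤ: [70, 70, 70, 70, 1]; 5 cycles in total.
With 5 cycles on 281 points, sign = (−1)^{281−5} = +1.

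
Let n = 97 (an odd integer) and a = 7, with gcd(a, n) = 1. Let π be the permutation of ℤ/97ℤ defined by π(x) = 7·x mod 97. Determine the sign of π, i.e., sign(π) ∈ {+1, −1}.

Trace 66: π^k(66) = [66, 74, 33, 37, 65, 67, 81] for k=0..6.
π_7 has 2 disjoint cycles with lengths [96, 1] on {0,…,96}.
With 2 cycles on 97 points, sign = (−1)^{97−2} = -1.
Check: (7/97) = -1 by Zolotarev.

-1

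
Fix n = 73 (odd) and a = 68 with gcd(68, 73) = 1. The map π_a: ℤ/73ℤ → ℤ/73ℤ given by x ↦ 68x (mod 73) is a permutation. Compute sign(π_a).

Orbit of 71 under x↦68x: [71, 10, 23, 31, 64, 45, 67]… (length divides ord_73(68)).
Cycle lengths of π_68 on ℤ/73ℤ: [72, 1]; 2 cycles in total.
sign(π) = (−1)^{n − #cycles} = (−1)^{73−2} = (−1)^71 = -1.

-1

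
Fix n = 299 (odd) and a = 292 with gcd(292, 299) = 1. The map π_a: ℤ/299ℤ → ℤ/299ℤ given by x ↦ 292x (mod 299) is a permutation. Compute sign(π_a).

Start at x=81: 81 → 31 → 82 → 24 → 131 → 279 → 140 → … (one orbit).
Decompose π into cycles: lengths [132, 132, 12, 11, 11, 1] (6 cycles, including the fixed point 0).
299 − 6 = 293 transpositions; sign(π) = (−1)^293 = -1.
Via Zolotarev, sign(π_{292}) = (292|299) = -1.

-1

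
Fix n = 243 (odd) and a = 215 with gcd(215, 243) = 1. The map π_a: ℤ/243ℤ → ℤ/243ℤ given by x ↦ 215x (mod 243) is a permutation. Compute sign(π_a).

Trace 80: π^k(80) = [80, 190, 26, 1, 215, 55, 161] for k=0..6.
Cycle type of π: 18×9 + 6×9 + 2×13 + 1; total 32 cycles.
Σ(ℓ_i−1) = 243−32 = 211; sign = (−1)^211 = -1.

-1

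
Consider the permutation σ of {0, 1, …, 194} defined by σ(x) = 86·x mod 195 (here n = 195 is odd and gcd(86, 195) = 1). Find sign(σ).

+1

Orbit of 181 under x↦86x: [181, 161, 1, 86]… (length divides ord_195(86)).
Cycle type of π: 4×45 + 2×5 + 1×5; total 55 cycles.
Σ(ℓ_i−1) = 195−55 = 140; sign = (−1)^140 = +1.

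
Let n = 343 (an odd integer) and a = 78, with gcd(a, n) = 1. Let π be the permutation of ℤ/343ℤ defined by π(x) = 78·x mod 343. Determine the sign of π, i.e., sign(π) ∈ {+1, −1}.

+1

Start at x=295: 295 → 29 → 204 → 134 → 162 → 288 → 169 → … (one orbit).
Cycle type of π: 49×6 + 7×6 + 1×7; total 19 cycles.
With 19 cycles on 343 points, sign = (−1)^{343−19} = +1.
Via Zolotarev, sign(π_{78}) = (78|343) = +1.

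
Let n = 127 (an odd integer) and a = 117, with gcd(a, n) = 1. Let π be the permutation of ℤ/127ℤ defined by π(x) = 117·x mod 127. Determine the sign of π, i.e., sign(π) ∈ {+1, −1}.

+1

Trace 25: π^k(25) = [25, 4, 87, 19, 64, 122, 50] for k=0..6.
π_117 has 7 disjoint cycles with lengths [21, 21, 21, 21, 21, 21, 1] on {0,…,126}.
127 − 7 = 120 transpositions; sign(π) = (−1)^120 = +1.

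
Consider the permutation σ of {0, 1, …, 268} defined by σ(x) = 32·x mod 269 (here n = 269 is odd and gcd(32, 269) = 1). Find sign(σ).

-1

Orbit of 258 under x↦32x: [258, 186, 34, 12, 115, 183, 207]… (length divides ord_269(32)).
Cycle lengths of π_32 on ℤ/269ℤ: [268, 1]; 2 cycles in total.
n − c = 269 − 2 = 267; sign = (−1)^267 = -1.
The Jacobi symbol (32|269) = -1 (Zolotarev) agrees.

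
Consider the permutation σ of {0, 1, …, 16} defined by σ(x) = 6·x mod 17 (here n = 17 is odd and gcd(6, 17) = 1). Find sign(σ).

Orbit of 9 under x↦6x: [9, 3, 1, 6, 2, 12, 4]… (length divides ord_17(6)).
2 cycles of lengths [16, 1].
Σ(ℓ_i−1) = 17−2 = 15; sign = (−1)^15 = -1.

-1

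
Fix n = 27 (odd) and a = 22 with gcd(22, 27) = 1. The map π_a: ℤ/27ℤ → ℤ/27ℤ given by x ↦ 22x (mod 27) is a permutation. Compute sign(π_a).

Orbit of 13 under x↦22x: [13, 16, 1, 22, 25, 10, 4]… (length divides ord_27(22)).
π_22 has 7 disjoint cycles with lengths [9, 9, 3, 3, 1, 1, 1] on {0,…,26}.
Σ(ℓ_i−1) = 27−7 = 20; sign = (−1)^20 = +1.

+1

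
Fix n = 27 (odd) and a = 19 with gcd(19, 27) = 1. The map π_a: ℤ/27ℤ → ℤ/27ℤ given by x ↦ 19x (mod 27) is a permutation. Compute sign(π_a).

+1

Orbit of 1 under x↦19x: [1, 19, 10]… (length divides ord_27(19)).
Decompose π into cycles: lengths [3, 3, 3, 3, 3, 3, 1, 1, 1, 1, 1, 1, 1, 1, 1] (15 cycles, including the fixed point 0).
27 − 15 = 12 transpositions; sign(π) = (−1)^12 = +1.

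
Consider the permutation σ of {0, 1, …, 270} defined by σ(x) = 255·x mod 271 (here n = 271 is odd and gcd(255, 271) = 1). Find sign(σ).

-1

Orbit of 62 under x↦255x: [62, 92, 154, 246, 129, 104, 233]… (length divides ord_271(255)).
Decompose π into cycles: lengths [270, 1] (2 cycles, including the fixed point 0).
sign(π) = (−1)^{n − #cycles} = (−1)^{271−2} = (−1)^269 = -1.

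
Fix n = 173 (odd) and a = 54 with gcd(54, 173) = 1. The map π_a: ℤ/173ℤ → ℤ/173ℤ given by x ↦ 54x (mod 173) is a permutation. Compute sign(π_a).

Start at x=67: 67 → 158 → 55 → 29 → 9 → 140 → 121 → … (one orbit).
Cycle lengths of π_54 on ℤ/173ℤ: [86, 86, 1]; 3 cycles in total.
3 cycles on 173: each ℓ→(−1)^(ℓ−1), product (−1)^170 = +1.
Check: (54/173) = +1 by Zolotarev.

+1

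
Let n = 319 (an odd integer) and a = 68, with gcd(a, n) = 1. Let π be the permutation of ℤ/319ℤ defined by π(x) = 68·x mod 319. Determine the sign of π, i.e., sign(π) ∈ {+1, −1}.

+1

Orbit of 289 under x↦68x: [289, 193, 45, 189, 92, 195, 181]… (length divides ord_319(68)).
The orbit structure of x ↦ 68x mod 319: 5 orbits of sizes [140, 140, 28, 10, 1].
319 − 5 = 314 transpositions; sign(π) = (−1)^314 = +1.
The Jacobi symbol (68|319) = +1 (Zolotarev) agrees.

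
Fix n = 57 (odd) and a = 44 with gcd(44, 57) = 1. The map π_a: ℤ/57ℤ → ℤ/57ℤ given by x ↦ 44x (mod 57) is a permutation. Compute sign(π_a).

Start at x=4: 4 → 5 → 49 → 47 → 16 → 20 → 25 → … (one orbit).
6 cycles of lengths [18, 18, 9, 9, 2, 1].
6 cycles on 57: each ℓ→(−1)^(ℓ−1), product (−1)^51 = -1.

-1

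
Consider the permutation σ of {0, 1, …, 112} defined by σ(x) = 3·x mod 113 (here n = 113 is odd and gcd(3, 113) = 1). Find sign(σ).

Start at x=40: 40 → 7 → 21 → 63 → 76 → 2 → 6 → … (one orbit).
Cycle lengths of π_3 on ℤ/113ℤ: [112, 1]; 2 cycles in total.
With 2 cycles on 113 points, sign = (−1)^{113−2} = -1.
Via Zolotarev, sign(π_{3}) = (3|113) = -1.

-1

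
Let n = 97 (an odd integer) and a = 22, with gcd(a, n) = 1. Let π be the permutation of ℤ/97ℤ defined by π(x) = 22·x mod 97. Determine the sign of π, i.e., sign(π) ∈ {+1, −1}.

+1

Start at x=96: 96 → 75 → 1 → 22 → 96 (one orbit).
The orbit structure of x ↦ 22x mod 97: 25 orbits of sizes [4, 4, 4, 4, 4, 4, 4, 4, 4, 4, 4, 4, 4, 4, 4, 4, 4, 4, 4, 4, 4, 4, 4, 4, 1].
With 25 cycles on 97 points, sign = (−1)^{97−25} = +1.
(22|97)_J = +1 (Zolotarev's lemma cross-check).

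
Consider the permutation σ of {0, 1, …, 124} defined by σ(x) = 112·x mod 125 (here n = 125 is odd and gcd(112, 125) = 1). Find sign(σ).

Trace 36: π^k(36) = [36, 32, 84, 33, 71, 77, 124] for k=0..6.
Cycle lengths of π_112 on ℤ/125ℤ: [100, 20, 4, 1]; 4 cycles in total.
Σ(ℓ_i−1) = 125−4 = 121; sign = (−1)^121 = -1.
Zolotarev: (112|125) = -1, matching the cycle-count sign.

-1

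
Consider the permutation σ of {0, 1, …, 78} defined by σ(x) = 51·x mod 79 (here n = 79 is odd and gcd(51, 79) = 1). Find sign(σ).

+1

Trace 38: π^k(38) = [38, 42, 9, 64, 25, 11, 8] for k=0..6.
The orbit structure of x ↦ 51x mod 79: 3 orbits of sizes [39, 39, 1].
79 − 3 = 76 transpositions; sign(π) = (−1)^76 = +1.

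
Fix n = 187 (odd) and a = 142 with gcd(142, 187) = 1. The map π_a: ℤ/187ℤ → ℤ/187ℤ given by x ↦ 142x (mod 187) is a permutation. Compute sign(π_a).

Start at x=111: 111 → 54 → 1 → 142 → 155 → 131 → 89 → … (one orbit).
Decompose π into cycles: lengths [16, 16, 16, 16, 16, 16, 16, 16, 16, 16, 16, 2, 2, 2, 2, 2, 1] (17 cycles, including the fixed point 0).
With 17 cycles on 187 points, sign = (−1)^{187−17} = +1.

+1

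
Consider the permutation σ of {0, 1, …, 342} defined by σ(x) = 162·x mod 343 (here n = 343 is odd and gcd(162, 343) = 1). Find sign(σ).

+1

Start at x=85: 85 → 50 → 211 → 225 → 92 → 155 → 71 → … (one orbit).
π_162 has 19 disjoint cycles with lengths [49, 49, 49, 49, 49, 49, 7, 7, 7, 7, 7, 7, 1, 1, 1, 1, 1, 1, 1] on {0,…,342}.
Σ(ℓ_i−1) = 343−19 = 324; sign = (−1)^324 = +1.
Zolotarev: (162|343) = +1, matching the cycle-count sign.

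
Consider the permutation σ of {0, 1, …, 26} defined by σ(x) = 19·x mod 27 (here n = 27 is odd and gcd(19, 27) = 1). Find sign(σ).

+1

Orbit of 19 under x↦19x: [19, 10, 1]… (length divides ord_27(19)).
π_19 has 15 disjoint cycles with lengths [3, 3, 3, 3, 3, 3, 1, 1, 1, 1, 1, 1, 1, 1, 1] on {0,…,26}.
15 cycles on 27: each ℓ→(−1)^(ℓ−1), product (−1)^12 = +1.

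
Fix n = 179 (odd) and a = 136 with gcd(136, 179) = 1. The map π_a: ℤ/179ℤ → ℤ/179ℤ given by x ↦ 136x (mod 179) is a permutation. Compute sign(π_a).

-1

Start at x=168: 168 → 115 → 67 → 162 → 15 → 71 → 169 → … (one orbit).
2 cycles of lengths [178, 1].
n − c = 179 − 2 = 177; sign = (−1)^177 = -1.
The Jacobi symbol (136|179) = -1 (Zolotarev) agrees.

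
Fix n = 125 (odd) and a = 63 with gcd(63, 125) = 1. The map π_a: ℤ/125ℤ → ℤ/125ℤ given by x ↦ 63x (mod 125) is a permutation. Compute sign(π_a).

-1

Trace 18: π^k(18) = [18, 9, 67, 96, 48, 24, 12] for k=0..6.
Cycle lengths of π_63 on ℤ/125ℤ: [100, 20, 4, 1]; 4 cycles in total.
n − c = 125 − 4 = 121; sign = (−1)^121 = -1.
Via Zolotarev, sign(π_{63}) = (63|125) = -1.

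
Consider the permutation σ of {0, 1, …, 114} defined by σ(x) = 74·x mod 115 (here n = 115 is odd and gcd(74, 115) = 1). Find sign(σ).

-1

Trace 109: π^k(109) = [109, 16, 34, 101, 114, 41, 44] for k=0..6.
Decompose π into cycles: lengths [22, 22, 22, 22, 22, 2, 2, 1] (8 cycles, including the fixed point 0).
With 8 cycles on 115 points, sign = (−1)^{115−8} = -1.
Check: (74/115) = -1 by Zolotarev.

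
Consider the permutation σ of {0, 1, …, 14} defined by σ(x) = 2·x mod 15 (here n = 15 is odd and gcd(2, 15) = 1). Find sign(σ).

Trace 8: π^k(8) = [8, 1, 2, 4] for k=0..3.
π_2 has 5 disjoint cycles with lengths [4, 4, 4, 2, 1] on {0,…,14}.
With 5 cycles on 15 points, sign = (−1)^{15−5} = +1.

+1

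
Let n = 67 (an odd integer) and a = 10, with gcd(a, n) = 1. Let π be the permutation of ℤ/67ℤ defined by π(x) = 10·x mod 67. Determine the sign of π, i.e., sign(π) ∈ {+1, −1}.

Start at x=59: 59 → 54 → 4 → 40 → 65 → 47 → 1 → … (one orbit).
Cycle type of π: 33×2 + 1; total 3 cycles.
Σ(ℓ_i−1) = 67−3 = 64; sign = (−1)^64 = +1.
Via Zolotarev, sign(π_{10}) = (10|67) = +1.

+1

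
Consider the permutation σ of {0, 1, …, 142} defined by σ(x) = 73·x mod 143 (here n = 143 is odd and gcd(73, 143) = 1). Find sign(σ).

+1

Orbit of 112 under x↦73x: [112, 25, 109, 92, 138, 64, 96]… (length divides ord_143(73)).
Decompose π into cycles: lengths [20, 20, 20, 20, 20, 20, 10, 4, 4, 4, 1] (11 cycles, including the fixed point 0).
143 − 11 = 132 transpositions; sign(π) = (−1)^132 = +1.
Via Zolotarev, sign(π_{73}) = (73|143) = +1.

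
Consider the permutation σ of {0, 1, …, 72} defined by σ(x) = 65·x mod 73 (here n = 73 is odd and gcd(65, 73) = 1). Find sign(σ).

Start at x=9: 9 → 1 → 65 → 64 → 72 → 8 → 9 (one orbit).
The orbit structure of x ↦ 65x mod 73: 13 orbits of sizes [6, 6, 6, 6, 6, 6, 6, 6, 6, 6, 6, 6, 1].
n − c = 73 − 13 = 60; sign = (−1)^60 = +1.
Check: (65/73) = +1 by Zolotarev.

+1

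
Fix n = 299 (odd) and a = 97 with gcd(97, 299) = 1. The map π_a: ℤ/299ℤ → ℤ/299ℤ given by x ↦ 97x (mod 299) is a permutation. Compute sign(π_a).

Orbit of 186 under x↦97x: [186, 102, 27, 227, 192, 86, 269]… (length divides ord_299(97)).
5 cycles of lengths [132, 132, 22, 12, 1].
n − c = 299 − 5 = 294; sign = (−1)^294 = +1.

+1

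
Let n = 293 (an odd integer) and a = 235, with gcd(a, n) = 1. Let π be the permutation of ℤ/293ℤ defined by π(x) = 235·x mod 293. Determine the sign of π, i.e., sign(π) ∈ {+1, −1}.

+1

Trace 206: π^k(206) = [206, 65, 39, 82, 225, 135, 81] for k=0..6.
The orbit structure of x ↦ 235x mod 293: 5 orbits of sizes [73, 73, 73, 73, 1].
sign(π) = (−1)^{n − #cycles} = (−1)^{293−5} = (−1)^288 = +1.
The Jacobi symbol (235|293) = +1 (Zolotarev) agrees.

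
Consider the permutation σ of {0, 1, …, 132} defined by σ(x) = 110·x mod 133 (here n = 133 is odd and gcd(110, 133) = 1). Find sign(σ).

Orbit of 69 under x↦110x: [69, 9, 59, 106, 89, 81, 132]… (length divides ord_133(110)).
Cycle type of π: 18×7 + 6 + 1; total 9 cycles.
sign(π) = (−1)^{n − #cycles} = (−1)^{133−9} = (−1)^124 = +1.
Zolotarev: (110|133) = +1, matching the cycle-count sign.

+1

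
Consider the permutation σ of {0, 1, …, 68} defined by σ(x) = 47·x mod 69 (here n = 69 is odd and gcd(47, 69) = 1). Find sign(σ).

-1

Orbit of 1 under x↦47x: [1, 47]… (length divides ord_69(47)).
46 cycles of lengths [2, 2, 2, 2, 2, 2, 2, 2, 2, 2, 2, 2, 2, 2, 2, 2, 2, 2, 2, 2, 2, 2, 2, 1, 1, 1, 1, 1, 1, 1, 1, 1, 1, 1, 1, 1, 1, 1, 1, 1, 1, 1, 1, 1, 1, 1].
n − c = 69 − 46 = 23; sign = (−1)^23 = -1.
(47|69)_J = -1 (Zolotarev's lemma cross-check).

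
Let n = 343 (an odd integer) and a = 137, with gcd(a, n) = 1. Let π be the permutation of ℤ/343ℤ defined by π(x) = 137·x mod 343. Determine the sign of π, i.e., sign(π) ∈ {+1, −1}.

+1

Orbit of 18 under x↦137x: [18, 65, 330, 277, 219, 162, 242]… (length divides ord_343(137)).
The orbit structure of x ↦ 137x mod 343: 7 orbits of sizes [147, 147, 21, 21, 3, 3, 1].
343 − 7 = 336 transpositions; sign(π) = (−1)^336 = +1.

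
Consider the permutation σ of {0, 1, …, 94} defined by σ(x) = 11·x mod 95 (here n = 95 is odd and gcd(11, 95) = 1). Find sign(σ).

Trace 26: π^k(26) = [26, 1, 11] for k=0..2.
π_11 has 35 disjoint cycles with lengths [3, 3, 3, 3, 3, 3, 3, 3, 3, 3, 3, 3, 3, 3, 3, 3, 3, 3, 3, 3, 3, 3, 3, 3, 3, 3, 3, 3, 3, 3, 1, 1, 1, 1, 1] on {0,…,94}.
With 35 cycles on 95 points, sign = (−1)^{95−35} = +1.

+1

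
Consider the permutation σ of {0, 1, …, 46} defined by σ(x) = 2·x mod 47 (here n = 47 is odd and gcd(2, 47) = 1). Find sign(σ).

+1

Trace 16: π^k(16) = [16, 32, 17, 34, 21, 42, 37] for k=0..6.
Cycle type of π: 23×2 + 1; total 3 cycles.
47 − 3 = 44 transpositions; sign(π) = (−1)^44 = +1.
Zolotarev: (2|47) = +1, matching the cycle-count sign.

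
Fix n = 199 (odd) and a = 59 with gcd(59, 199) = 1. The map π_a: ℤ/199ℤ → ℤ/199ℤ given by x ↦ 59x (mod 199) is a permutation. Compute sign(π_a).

Orbit of 114 under x↦59x: [114, 159, 28, 60, 157, 109, 63]… (length divides ord_199(59)).
Cycle lengths of π_59 on ℤ/199ℤ: [66, 66, 66, 1]; 4 cycles in total.
With 4 cycles on 199 points, sign = (−1)^{199−4} = -1.
Via Zolotarev, sign(π_{59}) = (59|199) = -1.

-1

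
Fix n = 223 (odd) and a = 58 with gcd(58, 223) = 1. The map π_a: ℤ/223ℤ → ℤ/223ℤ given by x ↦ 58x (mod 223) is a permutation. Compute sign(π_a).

Orbit of 199 under x↦58x: [199, 169, 213, 89, 33, 130, 181]… (length divides ord_223(58)).
The orbit structure of x ↦ 58x mod 223: 3 orbits of sizes [111, 111, 1].
Σ(ℓ_i−1) = 223−3 = 220; sign = (−1)^220 = +1.
Via Zolotarev, sign(π_{58}) = (58|223) = +1.

+1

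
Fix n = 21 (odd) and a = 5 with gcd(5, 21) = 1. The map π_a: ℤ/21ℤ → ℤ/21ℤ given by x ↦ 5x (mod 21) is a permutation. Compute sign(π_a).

Start at x=20: 20 → 16 → 17 → 1 → 5 → 4 → 20 (one orbit).
Cycle lengths of π_5 on ℤ/21ℤ: [6, 6, 6, 2, 1]; 5 cycles in total.
With 5 cycles on 21 points, sign = (−1)^{21−5} = +1.

+1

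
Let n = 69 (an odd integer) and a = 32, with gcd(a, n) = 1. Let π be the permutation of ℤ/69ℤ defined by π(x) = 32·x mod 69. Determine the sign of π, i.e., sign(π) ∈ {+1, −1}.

Start at x=31: 31 → 26 → 4 → 59 → 25 → 41 → 1 → … (one orbit).
π_32 has 6 disjoint cycles with lengths [22, 22, 11, 11, 2, 1] on {0,…,68}.
69 − 6 = 63 transpositions; sign(π) = (−1)^63 = -1.

-1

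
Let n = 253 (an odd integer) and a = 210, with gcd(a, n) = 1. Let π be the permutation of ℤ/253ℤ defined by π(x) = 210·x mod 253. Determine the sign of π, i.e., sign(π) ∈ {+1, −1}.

Orbit of 1 under x↦210x: [1, 210, 78, 188, 12, 243, 177]… (length divides ord_253(210)).
π_210 has 33 disjoint cycles with lengths [11, 11, 11, 11, 11, 11, 11, 11, 11, 11, 11, 11, 11, 11, 11, 11, 11, 11, 11, 11, 11, 11, 1, 1, 1, 1, 1, 1, 1, 1, 1, 1, 1] on {0,…,252}.
Σ(ℓ_i−1) = 253−33 = 220; sign = (−1)^220 = +1.

+1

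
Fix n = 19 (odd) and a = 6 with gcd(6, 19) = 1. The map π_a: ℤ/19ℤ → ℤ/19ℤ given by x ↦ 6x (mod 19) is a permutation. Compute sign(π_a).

+1

Start at x=6: 6 → 17 → 7 → 4 → 5 → 11 → 9 → … (one orbit).
The orbit structure of x ↦ 6x mod 19: 3 orbits of sizes [9, 9, 1].
sign(π) = (−1)^{n − #cycles} = (−1)^{19−3} = (−1)^16 = +1.
The Jacobi symbol (6|19) = +1 (Zolotarev) agrees.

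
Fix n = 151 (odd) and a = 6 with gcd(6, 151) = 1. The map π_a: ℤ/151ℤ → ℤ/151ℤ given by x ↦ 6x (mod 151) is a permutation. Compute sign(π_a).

-1

Trace 21: π^k(21) = [21, 126, 1, 6, 36, 65, 88] for k=0..6.
2 cycles of lengths [150, 1].
n − c = 151 − 2 = 149; sign = (−1)^149 = -1.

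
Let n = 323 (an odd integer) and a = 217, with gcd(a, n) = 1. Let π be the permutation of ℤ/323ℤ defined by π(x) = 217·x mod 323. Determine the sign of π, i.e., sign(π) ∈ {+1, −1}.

Trace 259: π^k(259) = [259, 1, 217, 254, 208, 239, 183] for k=0..6.
π_217 has 32 disjoint cycles with lengths [12, 12, 12, 12, 12, 12, 12, 12, 12, 12, 12, 12, 12, 12, 12, 12, 12, 12, 12, 12, 12, 12, 12, 12, 6, 6, 6, 4, 4, 4, 4, 1] on {0,…,322}.
Σ(ℓ_i−1) = 323−32 = 291; sign = (−1)^291 = -1.

-1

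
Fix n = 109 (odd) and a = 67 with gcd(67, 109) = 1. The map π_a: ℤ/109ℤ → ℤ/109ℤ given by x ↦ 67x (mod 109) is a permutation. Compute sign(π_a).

-1

Start at x=19: 19 → 74 → 53 → 63 → 79 → 61 → 54 → … (one orbit).
Cycle type of π: 108 + 1; total 2 cycles.
sign(π) = (−1)^{n − #cycles} = (−1)^{109−2} = (−1)^107 = -1.
Zolotarev: (67|109) = -1, matching the cycle-count sign.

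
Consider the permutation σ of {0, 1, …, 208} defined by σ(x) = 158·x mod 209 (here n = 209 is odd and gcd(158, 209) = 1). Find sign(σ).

+1

Start at x=49: 49 → 9 → 168 → 1 → 158 → 93 → 64 → … (one orbit).
9 cycles of lengths [45, 45, 45, 45, 9, 9, 5, 5, 1].
Σ(ℓ_i−1) = 209−9 = 200; sign = (−1)^200 = +1.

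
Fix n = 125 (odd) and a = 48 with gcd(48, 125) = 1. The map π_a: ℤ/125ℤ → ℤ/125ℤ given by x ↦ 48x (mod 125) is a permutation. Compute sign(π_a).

Trace 83: π^k(83) = [83, 109, 107, 11, 28, 94, 12] for k=0..6.
Cycle lengths of π_48 on ℤ/125ℤ: [100, 20, 4, 1]; 4 cycles in total.
With 4 cycles on 125 points, sign = (−1)^{125−4} = -1.
The Jacobi symbol (48|125) = -1 (Zolotarev) agrees.

-1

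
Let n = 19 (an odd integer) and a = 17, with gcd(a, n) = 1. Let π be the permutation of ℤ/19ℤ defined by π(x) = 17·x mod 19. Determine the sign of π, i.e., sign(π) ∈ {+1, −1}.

+1

Start at x=7: 7 → 5 → 9 → 1 → 17 → 4 → 11 → … (one orbit).
The orbit structure of x ↦ 17x mod 19: 3 orbits of sizes [9, 9, 1].
With 3 cycles on 19 points, sign = (−1)^{19−3} = +1.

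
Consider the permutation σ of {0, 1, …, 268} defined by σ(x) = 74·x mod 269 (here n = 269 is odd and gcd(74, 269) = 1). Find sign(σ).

-1

Start at x=52: 52 → 82 → 150 → 71 → 143 → 91 → 9 → … (one orbit).
Decompose π into cycles: lengths [268, 1] (2 cycles, including the fixed point 0).
2 cycles on 269: each ℓ→(−1)^(ℓ−1), product (−1)^267 = -1.
Check: (74/269) = -1 by Zolotarev.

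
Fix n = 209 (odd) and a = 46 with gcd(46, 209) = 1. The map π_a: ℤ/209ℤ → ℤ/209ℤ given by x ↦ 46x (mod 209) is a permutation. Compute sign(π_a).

Start at x=84: 84 → 102 → 94 → 144 → 145 → 191 → 8 → … (one orbit).
Cycle type of π: 30×6 + 10 + 6×3 + 1; total 11 cycles.
sign(π) = (−1)^{n − #cycles} = (−1)^{209−11} = (−1)^198 = +1.

+1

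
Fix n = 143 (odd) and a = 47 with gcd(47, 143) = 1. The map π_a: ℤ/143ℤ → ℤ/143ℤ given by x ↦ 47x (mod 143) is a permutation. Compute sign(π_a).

-1

Start at x=5: 5 → 92 → 34 → 25 → 31 → 27 → 125 → … (one orbit).
The orbit structure of x ↦ 47x mod 143: 12 orbits of sizes [20, 20, 20, 20, 20, 20, 5, 5, 4, 4, 4, 1].
n − c = 143 − 12 = 131; sign = (−1)^131 = -1.
(47|143)_J = -1 (Zolotarev's lemma cross-check).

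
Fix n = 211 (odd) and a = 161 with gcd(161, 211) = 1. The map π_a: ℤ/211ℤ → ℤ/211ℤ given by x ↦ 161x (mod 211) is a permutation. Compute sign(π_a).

+1

Orbit of 185 under x↦161x: [185, 34, 199, 178, 173, 1, 161]… (length divides ord_211(161)).
11 cycles of lengths [21, 21, 21, 21, 21, 21, 21, 21, 21, 21, 1].
Σ(ℓ_i−1) = 211−11 = 200; sign = (−1)^200 = +1.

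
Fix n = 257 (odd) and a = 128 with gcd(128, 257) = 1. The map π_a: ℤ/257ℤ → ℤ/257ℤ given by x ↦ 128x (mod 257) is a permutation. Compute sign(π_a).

Start at x=16: 16 → 249 → 4 → 255 → 1 → 128 → 193 → … (one orbit).
Cycle lengths of π_128 on ℤ/257ℤ: [16, 16, 16, 16, 16, 16, 16, 16, 16, 16, 16, 16, 16, 16, 16, 16, 1]; 17 cycles in total.
17 cycles on 257: each ℓ→(−1)^(ℓ−1), product (−1)^240 = +1.

+1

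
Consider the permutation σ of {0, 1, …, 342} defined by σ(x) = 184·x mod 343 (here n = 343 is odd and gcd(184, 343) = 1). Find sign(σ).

Orbit of 309 under x↦184x: [309, 261, 4, 50, 282, 95, 330]… (length divides ord_343(184)).
Cycle lengths of π_184 on ℤ/343ℤ: [147, 147, 21, 21, 3, 3, 1]; 7 cycles in total.
343 − 7 = 336 transpositions; sign(π) = (−1)^336 = +1.

+1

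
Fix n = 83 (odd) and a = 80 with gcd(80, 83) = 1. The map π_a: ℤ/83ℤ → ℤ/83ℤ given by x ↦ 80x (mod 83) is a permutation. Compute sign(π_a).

-1

Start at x=45: 45 → 31 → 73 → 30 → 76 → 21 → 20 → … (one orbit).
Cycle type of π: 82 + 1; total 2 cycles.
83 − 2 = 81 transpositions; sign(π) = (−1)^81 = -1.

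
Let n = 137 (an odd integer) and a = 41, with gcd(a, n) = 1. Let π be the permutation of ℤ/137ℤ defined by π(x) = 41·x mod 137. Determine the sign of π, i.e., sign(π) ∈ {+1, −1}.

-1

Orbit of 10 under x↦41x: [10, 136, 96, 100, 127, 1, 41]… (length divides ord_137(41)).
Decompose π into cycles: lengths [8, 8, 8, 8, 8, 8, 8, 8, 8, 8, 8, 8, 8, 8, 8, 8, 8, 1] (18 cycles, including the fixed point 0).
Σ(ℓ_i−1) = 137−18 = 119; sign = (−1)^119 = -1.
Check: (41/137) = -1 by Zolotarev.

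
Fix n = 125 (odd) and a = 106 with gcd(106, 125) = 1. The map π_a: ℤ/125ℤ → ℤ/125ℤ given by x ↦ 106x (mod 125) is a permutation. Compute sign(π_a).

Start at x=16: 16 → 71 → 26 → 6 → 11 → 41 → 96 → … (one orbit).
Cycle lengths of π_106 on ℤ/125ℤ: [25, 25, 25, 25, 5, 5, 5, 5, 1, 1, 1, 1, 1]; 13 cycles in total.
sign(π) = (−1)^{n − #cycles} = (−1)^{125−13} = (−1)^112 = +1.
(106|125)_J = +1 (Zolotarev's lemma cross-check).

+1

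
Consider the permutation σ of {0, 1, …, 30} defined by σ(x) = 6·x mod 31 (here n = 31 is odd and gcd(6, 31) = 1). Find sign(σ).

Trace 6: π^k(6) = [6, 5, 30, 25, 26, 1] for k=0..5.
6 cycles of lengths [6, 6, 6, 6, 6, 1].
6 cycles on 31: each ℓ→(−1)^(ℓ−1), product (−1)^25 = -1.
(6|31)_J = -1 (Zolotarev's lemma cross-check).

-1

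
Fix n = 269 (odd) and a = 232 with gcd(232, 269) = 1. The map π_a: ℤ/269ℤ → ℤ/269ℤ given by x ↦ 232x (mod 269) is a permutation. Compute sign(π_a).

+1

Orbit of 36 under x↦232x: [36, 13, 57, 43, 23, 225, 14]… (length divides ord_269(232)).
Decompose π into cycles: lengths [134, 134, 1] (3 cycles, including the fixed point 0).
sign(π) = (−1)^{n − #cycles} = (−1)^{269−3} = (−1)^266 = +1.
Via Zolotarev, sign(π_{232}) = (232|269) = +1.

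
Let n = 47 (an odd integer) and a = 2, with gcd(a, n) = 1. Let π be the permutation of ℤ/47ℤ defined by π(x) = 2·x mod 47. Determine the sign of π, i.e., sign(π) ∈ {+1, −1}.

+1

Start at x=8: 8 → 16 → 32 → 17 → 34 → 21 → 42 → … (one orbit).
The orbit structure of x ↦ 2x mod 47: 3 orbits of sizes [23, 23, 1].
sign(π) = (−1)^{n − #cycles} = (−1)^{47−3} = (−1)^44 = +1.
Check: (2/47) = +1 by Zolotarev.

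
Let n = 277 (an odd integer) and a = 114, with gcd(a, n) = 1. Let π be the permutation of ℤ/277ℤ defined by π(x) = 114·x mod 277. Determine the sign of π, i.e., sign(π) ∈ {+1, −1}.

Start at x=163: 163 → 23 → 129 → 25 → 80 → 256 → 99 → … (one orbit).
Cycle type of π: 276 + 1; total 2 cycles.
sign(π) = (−1)^{n − #cycles} = (−1)^{277−2} = (−1)^275 = -1.
Check: (114/277) = -1 by Zolotarev.

-1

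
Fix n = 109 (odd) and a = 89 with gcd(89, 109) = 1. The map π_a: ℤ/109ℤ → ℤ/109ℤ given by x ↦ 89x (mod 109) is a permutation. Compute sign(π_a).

+1

Start at x=7: 7 → 78 → 75 → 26 → 25 → 45 → 81 → … (one orbit).
5 cycles of lengths [27, 27, 27, 27, 1].
Σ(ℓ_i−1) = 109−5 = 104; sign = (−1)^104 = +1.
(89|109)_J = +1 (Zolotarev's lemma cross-check).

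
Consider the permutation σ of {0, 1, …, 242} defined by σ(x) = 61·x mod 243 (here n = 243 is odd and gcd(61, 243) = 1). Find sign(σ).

+1

Start at x=136: 136 → 34 → 130 → 154 → 160 → 40 → 10 → … (one orbit).
Cycle lengths of π_61 on ℤ/243ℤ: [81, 81, 27, 27, 9, 9, 3, 3, 1, 1, 1]; 11 cycles in total.
11 cycles on 243: each ℓ→(−1)^(ℓ−1), product (−1)^232 = +1.
Via Zolotarev, sign(π_{61}) = (61|243) = +1.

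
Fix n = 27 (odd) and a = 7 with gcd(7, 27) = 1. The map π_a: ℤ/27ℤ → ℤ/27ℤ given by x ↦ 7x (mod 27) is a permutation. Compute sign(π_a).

Orbit of 19 under x↦7x: [19, 25, 13, 10, 16, 4, 1]… (length divides ord_27(7)).
Cycle lengths of π_7 on ℤ/27ℤ: [9, 9, 3, 3, 1, 1, 1]; 7 cycles in total.
7 cycles on 27: each ℓ→(−1)^(ℓ−1), product (−1)^20 = +1.
(7|27)_J = +1 (Zolotarev's lemma cross-check).

+1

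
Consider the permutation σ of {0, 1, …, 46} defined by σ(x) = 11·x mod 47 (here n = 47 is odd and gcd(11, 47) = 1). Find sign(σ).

Trace 23: π^k(23) = [23, 18, 10, 16, 35, 9, 5] for k=0..6.
π_11 has 2 disjoint cycles with lengths [46, 1] on {0,…,46}.
With 2 cycles on 47 points, sign = (−1)^{47−2} = -1.
Zolotarev: (11|47) = -1, matching the cycle-count sign.

-1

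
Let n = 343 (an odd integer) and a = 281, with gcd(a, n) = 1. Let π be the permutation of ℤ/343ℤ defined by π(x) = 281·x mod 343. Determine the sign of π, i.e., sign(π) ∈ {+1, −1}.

+1

Trace 267: π^k(267) = [267, 253, 92, 127, 15, 99, 36] for k=0..6.
Decompose π into cycles: lengths [49, 49, 49, 49, 49, 49, 7, 7, 7, 7, 7, 7, 1, 1, 1, 1, 1, 1, 1] (19 cycles, including the fixed point 0).
n − c = 343 − 19 = 324; sign = (−1)^324 = +1.
Zolotarev: (281|343) = +1, matching the cycle-count sign.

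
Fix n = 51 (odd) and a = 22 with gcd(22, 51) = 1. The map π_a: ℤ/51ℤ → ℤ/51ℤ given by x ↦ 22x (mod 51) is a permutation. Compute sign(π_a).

-1

Start at x=7: 7 → 1 → 22 → 25 → 40 → 13 → 31 → … (one orbit).
Cycle type of π: 16×3 + 1×3; total 6 cycles.
n − c = 51 − 6 = 45; sign = (−1)^45 = -1.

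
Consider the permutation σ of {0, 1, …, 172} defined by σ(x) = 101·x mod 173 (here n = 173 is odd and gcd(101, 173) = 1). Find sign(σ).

Start at x=161: 161 → 172 → 72 → 6 → 87 → 137 → 170 → … (one orbit).
2 cycles of lengths [172, 1].
2 cycles on 173: each ℓ→(−1)^(ℓ−1), product (−1)^171 = -1.

-1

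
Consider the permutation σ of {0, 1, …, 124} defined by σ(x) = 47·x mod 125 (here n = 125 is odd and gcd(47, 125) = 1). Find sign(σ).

-1

Orbit of 88 under x↦47x: [88, 11, 17, 49, 53, 116, 77]… (length divides ord_125(47)).
Cycle lengths of π_47 on ℤ/125ℤ: [100, 20, 4, 1]; 4 cycles in total.
125 − 4 = 121 transpositions; sign(π) = (−1)^121 = -1.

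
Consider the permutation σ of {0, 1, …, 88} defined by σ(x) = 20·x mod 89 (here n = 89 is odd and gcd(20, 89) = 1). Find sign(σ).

Orbit of 72 under x↦20x: [72, 16, 53, 81, 18, 4, 80]… (length divides ord_89(20)).
3 cycles of lengths [44, 44, 1].
3 cycles on 89: each ℓ→(−1)^(ℓ−1), product (−1)^86 = +1.
Zolotarev: (20|89) = +1, matching the cycle-count sign.

+1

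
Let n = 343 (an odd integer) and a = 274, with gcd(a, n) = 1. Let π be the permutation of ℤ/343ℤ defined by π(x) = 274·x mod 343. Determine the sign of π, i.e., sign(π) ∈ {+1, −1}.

+1

Start at x=64: 64 → 43 → 120 → 295 → 225 → 253 → 36 → … (one orbit).
π_274 has 19 disjoint cycles with lengths [49, 49, 49, 49, 49, 49, 7, 7, 7, 7, 7, 7, 1, 1, 1, 1, 1, 1, 1] on {0,…,342}.
19 cycles on 343: each ℓ→(−1)^(ℓ−1), product (−1)^324 = +1.
Zolotarev: (274|343) = +1, matching the cycle-count sign.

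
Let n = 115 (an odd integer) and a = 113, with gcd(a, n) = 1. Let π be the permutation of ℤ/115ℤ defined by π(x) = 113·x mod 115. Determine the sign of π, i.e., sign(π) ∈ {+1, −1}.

Orbit of 29 under x↦113x: [29, 57, 1, 113, 4, 107, 16]… (length divides ord_115(113)).
π_113 has 5 disjoint cycles with lengths [44, 44, 22, 4, 1] on {0,…,114}.
With 5 cycles on 115 points, sign = (−1)^{115−5} = +1.
Zolotarev: (113|115) = +1, matching the cycle-count sign.

+1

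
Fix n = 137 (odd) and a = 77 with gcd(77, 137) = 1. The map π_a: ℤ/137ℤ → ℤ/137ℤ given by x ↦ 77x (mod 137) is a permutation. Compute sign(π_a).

Start at x=74: 74 → 81 → 72 → 64 → 133 → 103 → 122 → … (one orbit).
5 cycles of lengths [34, 34, 34, 34, 1].
Σ(ℓ_i−1) = 137−5 = 132; sign = (−1)^132 = +1.

+1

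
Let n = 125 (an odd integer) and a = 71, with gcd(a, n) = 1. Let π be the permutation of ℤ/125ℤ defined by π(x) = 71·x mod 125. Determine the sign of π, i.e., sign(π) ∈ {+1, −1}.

Orbit of 41 under x↦71x: [41, 36, 56, 101, 46, 16, 11]… (length divides ord_125(71)).
The orbit structure of x ↦ 71x mod 125: 13 orbits of sizes [25, 25, 25, 25, 5, 5, 5, 5, 1, 1, 1, 1, 1].
With 13 cycles on 125 points, sign = (−1)^{125−13} = +1.

+1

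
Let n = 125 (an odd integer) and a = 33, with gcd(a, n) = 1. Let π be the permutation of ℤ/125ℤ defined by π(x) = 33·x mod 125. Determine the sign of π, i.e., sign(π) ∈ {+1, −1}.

Orbit of 9 under x↦33x: [9, 47, 51, 58, 39, 37, 96]… (length divides ord_125(33)).
The orbit structure of x ↦ 33x mod 125: 4 orbits of sizes [100, 20, 4, 1].
Σ(ℓ_i−1) = 125−4 = 121; sign = (−1)^121 = -1.

-1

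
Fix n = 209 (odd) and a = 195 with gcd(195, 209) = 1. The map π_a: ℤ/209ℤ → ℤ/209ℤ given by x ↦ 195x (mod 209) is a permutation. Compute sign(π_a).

Start at x=137: 137 → 172 → 100 → 63 → 163 → 17 → 180 → … (one orbit).
Decompose π into cycles: lengths [90, 90, 10, 9, 9, 1] (6 cycles, including the fixed point 0).
n − c = 209 − 6 = 203; sign = (−1)^203 = -1.
(195|209)_J = -1 (Zolotarev's lemma cross-check).

-1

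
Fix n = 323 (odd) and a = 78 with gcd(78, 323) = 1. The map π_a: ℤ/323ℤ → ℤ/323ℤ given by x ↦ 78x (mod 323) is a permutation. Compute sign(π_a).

+1

Start at x=104: 104 → 37 → 302 → 300 → 144 → 250 → 120 → … (one orbit).
The orbit structure of x ↦ 78x mod 323: 5 orbits of sizes [144, 144, 18, 16, 1].
With 5 cycles on 323 points, sign = (−1)^{323−5} = +1.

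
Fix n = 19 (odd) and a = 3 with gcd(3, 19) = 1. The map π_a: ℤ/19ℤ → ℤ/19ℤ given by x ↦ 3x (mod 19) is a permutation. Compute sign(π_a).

Trace 1: π^k(1) = [1, 3, 9, 8, 5, 15, 7] for k=0..6.
The orbit structure of x ↦ 3x mod 19: 2 orbits of sizes [18, 1].
19 − 2 = 17 transpositions; sign(π) = (−1)^17 = -1.

-1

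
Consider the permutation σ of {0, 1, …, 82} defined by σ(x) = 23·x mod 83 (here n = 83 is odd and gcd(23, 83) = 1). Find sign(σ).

Orbit of 31 under x↦23x: [31, 49, 48, 25, 77, 28, 63]… (length divides ord_83(23)).
Cycle lengths of π_23 on ℤ/83ℤ: [41, 41, 1]; 3 cycles in total.
83 − 3 = 80 transpositions; sign(π) = (−1)^80 = +1.

+1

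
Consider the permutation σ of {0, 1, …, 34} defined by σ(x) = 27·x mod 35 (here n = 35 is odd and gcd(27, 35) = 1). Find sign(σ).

Start at x=13: 13 → 1 → 27 → 29 → 13 (one orbit).
The orbit structure of x ↦ 27x mod 35: 11 orbits of sizes [4, 4, 4, 4, 4, 4, 4, 2, 2, 2, 1].
Σ(ℓ_i−1) = 35−11 = 24; sign = (−1)^24 = +1.

+1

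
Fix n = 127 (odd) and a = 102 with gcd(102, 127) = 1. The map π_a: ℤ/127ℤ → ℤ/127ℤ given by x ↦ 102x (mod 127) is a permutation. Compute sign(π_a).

Trace 1: π^k(1) = [1, 102, 117, 123, 100, 40, 16] for k=0..6.
The orbit structure of x ↦ 102x mod 127: 4 orbits of sizes [42, 42, 42, 1].
127 − 4 = 123 transpositions; sign(π) = (−1)^123 = -1.

-1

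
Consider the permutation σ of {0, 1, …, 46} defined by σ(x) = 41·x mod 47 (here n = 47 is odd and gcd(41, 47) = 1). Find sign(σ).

-1

Trace 34: π^k(34) = [34, 31, 2, 35, 25, 38, 7] for k=0..6.
Cycle type of π: 46 + 1; total 2 cycles.
sign(π) = (−1)^{n − #cycles} = (−1)^{47−2} = (−1)^45 = -1.
The Jacobi symbol (41|47) = -1 (Zolotarev) agrees.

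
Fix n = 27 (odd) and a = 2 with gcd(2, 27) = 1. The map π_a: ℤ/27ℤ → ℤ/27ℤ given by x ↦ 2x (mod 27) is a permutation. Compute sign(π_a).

Trace 22: π^k(22) = [22, 17, 7, 14, 1, 2, 4] for k=0..6.
4 cycles of lengths [18, 6, 2, 1].
27 − 4 = 23 transpositions; sign(π) = (−1)^23 = -1.

-1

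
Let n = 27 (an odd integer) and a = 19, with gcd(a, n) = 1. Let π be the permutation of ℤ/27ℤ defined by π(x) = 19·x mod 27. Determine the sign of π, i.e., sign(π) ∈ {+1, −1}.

Start at x=1: 1 → 19 → 10 → 1 (one orbit).
15 cycles of lengths [3, 3, 3, 3, 3, 3, 1, 1, 1, 1, 1, 1, 1, 1, 1].
Σ(ℓ_i−1) = 27−15 = 12; sign = (−1)^12 = +1.

+1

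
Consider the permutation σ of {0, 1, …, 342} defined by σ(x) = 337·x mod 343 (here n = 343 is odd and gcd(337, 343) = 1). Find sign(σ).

Start at x=176: 176 → 316 → 162 → 57 → 1 → 337 → 36 → … (one orbit).
π_337 has 19 disjoint cycles with lengths [49, 49, 49, 49, 49, 49, 7, 7, 7, 7, 7, 7, 1, 1, 1, 1, 1, 1, 1] on {0,…,342}.
Σ(ℓ_i−1) = 343−19 = 324; sign = (−1)^324 = +1.
Zolotarev: (337|343) = +1, matching the cycle-count sign.

+1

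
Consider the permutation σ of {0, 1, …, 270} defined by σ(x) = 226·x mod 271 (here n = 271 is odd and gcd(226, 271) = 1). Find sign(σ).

Start at x=167: 167 → 73 → 238 → 130 → 112 → 109 → 244 → … (one orbit).
The orbit structure of x ↦ 226x mod 271: 2 orbits of sizes [270, 1].
271 − 2 = 269 transpositions; sign(π) = (−1)^269 = -1.
Via Zolotarev, sign(π_{226}) = (226|271) = -1.

-1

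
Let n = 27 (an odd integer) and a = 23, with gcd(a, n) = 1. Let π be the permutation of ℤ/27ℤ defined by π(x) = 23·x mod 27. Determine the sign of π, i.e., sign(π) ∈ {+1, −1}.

-1

Trace 2: π^k(2) = [2, 19, 5, 7, 26, 4, 11] for k=0..6.
Decompose π into cycles: lengths [18, 6, 2, 1] (4 cycles, including the fixed point 0).
n − c = 27 − 4 = 23; sign = (−1)^23 = -1.
(23|27)_J = -1 (Zolotarev's lemma cross-check).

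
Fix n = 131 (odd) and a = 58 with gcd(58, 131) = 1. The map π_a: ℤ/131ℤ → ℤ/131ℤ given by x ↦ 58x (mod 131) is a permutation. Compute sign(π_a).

Trace 61: π^k(61) = [61, 1, 58, 89, 53] for k=0..4.
Decompose π into cycles: lengths [5, 5, 5, 5, 5, 5, 5, 5, 5, 5, 5, 5, 5, 5, 5, 5, 5, 5, 5, 5, 5, 5, 5, 5, 5, 5, 1] (27 cycles, including the fixed point 0).
Σ(ℓ_i−1) = 131−27 = 104; sign = (−1)^104 = +1.
(58|131)_J = +1 (Zolotarev's lemma cross-check).

+1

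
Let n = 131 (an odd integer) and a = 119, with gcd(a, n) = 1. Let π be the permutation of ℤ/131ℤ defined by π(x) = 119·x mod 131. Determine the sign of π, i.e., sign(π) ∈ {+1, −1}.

-1

Orbit of 111 under x↦119x: [111, 109, 2, 107, 26, 81, 76]… (length divides ord_131(119)).
The orbit structure of x ↦ 119x mod 131: 2 orbits of sizes [130, 1].
n − c = 131 − 2 = 129; sign = (−1)^129 = -1.
Zolotarev: (119|131) = -1, matching the cycle-count sign.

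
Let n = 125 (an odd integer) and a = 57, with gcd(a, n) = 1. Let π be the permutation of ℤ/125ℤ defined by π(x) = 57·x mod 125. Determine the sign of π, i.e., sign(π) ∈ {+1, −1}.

-1

Start at x=57: 57 → 124 → 68 → 1 → 57 (one orbit).
Decompose π into cycles: lengths [4, 4, 4, 4, 4, 4, 4, 4, 4, 4, 4, 4, 4, 4, 4, 4, 4, 4, 4, 4, 4, 4, 4, 4, 4, 4, 4, 4, 4, 4, 4, 1] (32 cycles, including the fixed point 0).
32 cycles on 125: each ℓ→(−1)^(ℓ−1), product (−1)^93 = -1.
The Jacobi symbol (57|125) = -1 (Zolotarev) agrees.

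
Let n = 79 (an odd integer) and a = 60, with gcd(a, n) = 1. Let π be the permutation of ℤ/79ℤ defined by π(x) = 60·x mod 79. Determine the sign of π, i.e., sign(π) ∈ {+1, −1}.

-1

Trace 45: π^k(45) = [45, 14, 50, 77, 38, 68, 51] for k=0..6.
Cycle lengths of π_60 on ℤ/79ℤ: [78, 1]; 2 cycles in total.
sign(π) = (−1)^{n − #cycles} = (−1)^{79−2} = (−1)^77 = -1.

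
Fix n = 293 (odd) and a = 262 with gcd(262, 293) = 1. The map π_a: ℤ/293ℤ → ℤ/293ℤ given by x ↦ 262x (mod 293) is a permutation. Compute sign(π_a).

Start at x=278: 278 → 172 → 235 → 40 → 225 → 57 → 284 → … (one orbit).
Cycle type of π: 73×4 + 1; total 5 cycles.
sign(π) = (−1)^{n − #cycles} = (−1)^{293−5} = (−1)^288 = +1.
The Jacobi symbol (262|293) = +1 (Zolotarev) agrees.

+1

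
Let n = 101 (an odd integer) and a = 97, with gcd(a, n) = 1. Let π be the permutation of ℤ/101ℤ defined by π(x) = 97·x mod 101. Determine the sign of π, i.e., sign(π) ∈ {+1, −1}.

+1

Trace 52: π^k(52) = [52, 95, 24, 5, 81, 80, 84] for k=0..6.
Decompose π into cycles: lengths [25, 25, 25, 25, 1] (5 cycles, including the fixed point 0).
5 cycles on 101: each ℓ→(−1)^(ℓ−1), product (−1)^96 = +1.
The Jacobi symbol (97|101) = +1 (Zolotarev) agrees.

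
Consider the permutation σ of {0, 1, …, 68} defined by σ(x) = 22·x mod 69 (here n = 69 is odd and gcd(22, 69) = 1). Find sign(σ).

Start at x=1: 1 → 22 → 1 (one orbit).
Cycle lengths of π_22 on ℤ/69ℤ: [2, 2, 2, 2, 2, 2, 2, 2, 2, 2, 2, 2, 2, 2, 2, 2, 2, 2, 2, 2, 2, 2, 2, 2, 2, 2, 2, 2, 2, 2, 2, 2, 2, 1, 1, 1]; 36 cycles in total.
n − c = 69 − 36 = 33; sign = (−1)^33 = -1.
Zolotarev: (22|69) = -1, matching the cycle-count sign.

-1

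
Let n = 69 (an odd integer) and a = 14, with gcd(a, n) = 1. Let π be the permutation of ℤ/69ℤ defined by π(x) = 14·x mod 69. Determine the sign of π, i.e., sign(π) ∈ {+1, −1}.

+1

Start at x=25: 25 → 5 → 1 → 14 → 58 → 53 → 52 → … (one orbit).
Cycle lengths of π_14 on ℤ/69ℤ: [22, 22, 22, 2, 1]; 5 cycles in total.
69 − 5 = 64 transpositions; sign(π) = (−1)^64 = +1.
Zolotarev: (14|69) = +1, matching the cycle-count sign.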